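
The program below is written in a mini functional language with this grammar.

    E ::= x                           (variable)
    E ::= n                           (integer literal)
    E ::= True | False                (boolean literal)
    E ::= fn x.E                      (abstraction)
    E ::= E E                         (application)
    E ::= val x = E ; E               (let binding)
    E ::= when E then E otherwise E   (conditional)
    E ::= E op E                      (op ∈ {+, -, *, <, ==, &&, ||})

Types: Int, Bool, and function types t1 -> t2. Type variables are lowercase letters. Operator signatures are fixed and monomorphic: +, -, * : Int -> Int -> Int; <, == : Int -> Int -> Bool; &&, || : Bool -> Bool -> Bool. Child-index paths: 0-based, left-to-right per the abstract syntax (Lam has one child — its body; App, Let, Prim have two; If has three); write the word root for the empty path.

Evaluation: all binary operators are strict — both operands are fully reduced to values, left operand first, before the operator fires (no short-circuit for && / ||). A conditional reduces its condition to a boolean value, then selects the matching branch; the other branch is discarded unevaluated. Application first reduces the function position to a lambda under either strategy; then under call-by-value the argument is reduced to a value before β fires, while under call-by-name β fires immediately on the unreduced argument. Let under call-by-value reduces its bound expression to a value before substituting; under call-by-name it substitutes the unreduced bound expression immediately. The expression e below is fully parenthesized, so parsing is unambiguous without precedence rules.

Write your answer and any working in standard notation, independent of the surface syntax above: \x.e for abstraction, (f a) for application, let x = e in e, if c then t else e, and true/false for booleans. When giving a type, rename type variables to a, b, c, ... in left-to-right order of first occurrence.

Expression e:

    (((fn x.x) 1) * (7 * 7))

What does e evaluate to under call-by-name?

Working:
step 0: (((\x.x) 1) * (7 * 7))
step 1: [beta@0] (1 * (7 * 7))
step 2: [delta@1] (1 * 49)
step 3: [delta@root] 49

Answer: 49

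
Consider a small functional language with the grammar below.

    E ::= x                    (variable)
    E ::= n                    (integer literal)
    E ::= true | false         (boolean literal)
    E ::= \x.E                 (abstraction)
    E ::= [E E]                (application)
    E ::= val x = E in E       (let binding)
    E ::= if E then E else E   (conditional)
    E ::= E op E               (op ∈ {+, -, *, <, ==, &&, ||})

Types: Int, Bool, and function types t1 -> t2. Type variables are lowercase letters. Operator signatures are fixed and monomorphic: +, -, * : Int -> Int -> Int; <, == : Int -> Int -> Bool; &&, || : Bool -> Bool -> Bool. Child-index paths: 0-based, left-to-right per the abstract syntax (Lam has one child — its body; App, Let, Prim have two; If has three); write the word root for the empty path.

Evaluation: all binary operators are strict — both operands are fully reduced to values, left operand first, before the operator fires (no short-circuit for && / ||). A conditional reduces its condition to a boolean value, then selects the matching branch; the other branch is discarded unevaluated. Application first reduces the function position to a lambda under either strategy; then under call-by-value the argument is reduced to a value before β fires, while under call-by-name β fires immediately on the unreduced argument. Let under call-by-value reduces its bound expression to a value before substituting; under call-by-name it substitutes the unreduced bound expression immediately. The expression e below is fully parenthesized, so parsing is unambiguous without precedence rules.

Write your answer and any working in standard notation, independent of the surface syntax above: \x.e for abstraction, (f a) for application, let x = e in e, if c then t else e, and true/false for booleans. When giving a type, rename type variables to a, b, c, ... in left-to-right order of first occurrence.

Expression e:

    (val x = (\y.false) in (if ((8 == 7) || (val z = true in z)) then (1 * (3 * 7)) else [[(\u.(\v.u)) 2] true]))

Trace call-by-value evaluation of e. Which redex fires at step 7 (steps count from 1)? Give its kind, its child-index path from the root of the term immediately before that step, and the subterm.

Derivation:
step 0: (let x = (\y.false) in (if ((8 == 7) || (let z = true in z)) then (1 * (3 * 7)) else (((\u.(\v.u)) 2) true)))
step 1: [let@root] (if ((8 == 7) || (let z = true in z)) then (1 * (3 * 7)) else (((\u.(\v.u)) 2) true))
step 2: [delta@0.0] (if (false || (let z = true in z)) then (1 * (3 * 7)) else (((\u.(\v.u)) 2) true))
step 3: [let@0.1] (if (false || true) then (1 * (3 * 7)) else (((\u.(\v.u)) 2) true))
step 4: [delta@0] (if true then (1 * (3 * 7)) else (((\u.(\v.u)) 2) true))
step 5: [if@root] (1 * (3 * 7))
step 6: [delta@1] (1 * 21)
step 7: [delta@root] 21

Answer: delta at root : (1 * 21)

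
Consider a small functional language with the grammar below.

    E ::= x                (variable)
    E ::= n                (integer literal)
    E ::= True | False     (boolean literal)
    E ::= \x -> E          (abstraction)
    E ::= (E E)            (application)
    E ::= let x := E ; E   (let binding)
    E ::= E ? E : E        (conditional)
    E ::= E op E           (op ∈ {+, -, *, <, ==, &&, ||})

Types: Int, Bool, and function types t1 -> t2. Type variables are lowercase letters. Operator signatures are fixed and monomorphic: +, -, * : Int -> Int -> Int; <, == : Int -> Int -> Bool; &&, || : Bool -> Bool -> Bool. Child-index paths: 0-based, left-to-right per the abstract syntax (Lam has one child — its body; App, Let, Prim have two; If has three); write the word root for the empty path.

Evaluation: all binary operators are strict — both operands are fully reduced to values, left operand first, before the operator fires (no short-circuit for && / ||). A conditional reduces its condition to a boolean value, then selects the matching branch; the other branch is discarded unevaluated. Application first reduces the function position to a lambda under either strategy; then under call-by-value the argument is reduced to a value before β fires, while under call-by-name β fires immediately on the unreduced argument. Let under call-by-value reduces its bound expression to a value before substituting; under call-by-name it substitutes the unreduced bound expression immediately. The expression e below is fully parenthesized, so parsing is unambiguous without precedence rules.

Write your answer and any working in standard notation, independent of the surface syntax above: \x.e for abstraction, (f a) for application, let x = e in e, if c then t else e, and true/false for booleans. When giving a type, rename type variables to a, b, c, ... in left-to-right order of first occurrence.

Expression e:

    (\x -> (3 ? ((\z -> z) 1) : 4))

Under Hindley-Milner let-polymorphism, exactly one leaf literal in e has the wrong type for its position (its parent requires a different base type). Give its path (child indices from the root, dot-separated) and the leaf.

Derivation:
  unify Int ~ Bool
  FAIL: mismatch Int ~ Bool

Answer: 0.0 : 3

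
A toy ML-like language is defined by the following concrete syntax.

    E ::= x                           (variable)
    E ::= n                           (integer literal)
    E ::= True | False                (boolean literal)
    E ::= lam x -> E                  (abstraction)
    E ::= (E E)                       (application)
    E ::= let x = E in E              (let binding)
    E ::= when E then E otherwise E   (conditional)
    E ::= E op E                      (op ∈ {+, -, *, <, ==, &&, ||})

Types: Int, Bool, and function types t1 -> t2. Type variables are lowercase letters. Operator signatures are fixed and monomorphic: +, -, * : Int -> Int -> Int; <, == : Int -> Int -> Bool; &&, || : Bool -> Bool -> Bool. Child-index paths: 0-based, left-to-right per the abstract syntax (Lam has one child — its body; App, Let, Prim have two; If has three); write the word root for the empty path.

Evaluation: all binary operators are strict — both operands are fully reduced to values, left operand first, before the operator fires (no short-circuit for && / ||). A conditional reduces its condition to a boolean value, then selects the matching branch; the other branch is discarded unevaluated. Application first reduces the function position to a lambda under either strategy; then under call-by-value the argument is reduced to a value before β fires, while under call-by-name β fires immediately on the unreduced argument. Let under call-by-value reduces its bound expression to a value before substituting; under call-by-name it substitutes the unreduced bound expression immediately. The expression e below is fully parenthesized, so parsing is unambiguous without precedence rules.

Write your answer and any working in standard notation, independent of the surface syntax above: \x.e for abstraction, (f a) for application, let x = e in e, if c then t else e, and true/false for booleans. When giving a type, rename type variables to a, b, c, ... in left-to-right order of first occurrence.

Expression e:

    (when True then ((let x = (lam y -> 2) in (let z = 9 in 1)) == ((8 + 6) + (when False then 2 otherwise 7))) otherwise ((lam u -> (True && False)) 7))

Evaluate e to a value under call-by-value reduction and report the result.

Trace:
step 0: (if true then ((let x = (\y.2) in (let z = 9 in 1)) == ((8 + 6) + (if false then 2 else 7))) else ((\u.(true && false)) 7))
step 1: [if@root] ((let x = (\y.2) in (let z = 9 in 1)) == ((8 + 6) + (if false then 2 else 7)))
step 2: [let@0] ((let z = 9 in 1) == ((8 + 6) + (if false then 2 else 7)))
step 3: [let@0] (1 == ((8 + 6) + (if false then 2 else 7)))
step 4: [delta@1.0] (1 == (14 + (if false then 2 else 7)))
step 5: [if@1.1] (1 == (14 + 7))
step 6: [delta@1] (1 == 21)
step 7: [delta@root] false

Answer: false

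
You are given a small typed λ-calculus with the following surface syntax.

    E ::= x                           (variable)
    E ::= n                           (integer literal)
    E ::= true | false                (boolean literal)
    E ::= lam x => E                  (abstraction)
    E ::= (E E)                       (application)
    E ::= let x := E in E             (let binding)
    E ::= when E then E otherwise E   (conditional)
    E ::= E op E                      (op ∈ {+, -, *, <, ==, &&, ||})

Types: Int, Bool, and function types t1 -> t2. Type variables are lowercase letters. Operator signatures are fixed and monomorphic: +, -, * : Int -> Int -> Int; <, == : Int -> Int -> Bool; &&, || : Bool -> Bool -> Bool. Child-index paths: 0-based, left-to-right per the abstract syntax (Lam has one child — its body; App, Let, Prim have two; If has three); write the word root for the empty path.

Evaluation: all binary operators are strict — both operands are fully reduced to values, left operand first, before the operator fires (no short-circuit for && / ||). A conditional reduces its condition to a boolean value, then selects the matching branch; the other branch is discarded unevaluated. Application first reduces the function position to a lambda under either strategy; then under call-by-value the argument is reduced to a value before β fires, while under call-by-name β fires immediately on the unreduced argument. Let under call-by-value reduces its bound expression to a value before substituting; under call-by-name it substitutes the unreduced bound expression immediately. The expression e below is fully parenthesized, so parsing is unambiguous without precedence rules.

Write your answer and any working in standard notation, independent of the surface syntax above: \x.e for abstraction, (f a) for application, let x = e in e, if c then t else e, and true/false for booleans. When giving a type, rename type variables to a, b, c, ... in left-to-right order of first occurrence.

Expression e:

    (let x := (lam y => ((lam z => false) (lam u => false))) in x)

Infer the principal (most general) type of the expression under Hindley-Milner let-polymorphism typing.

Trace:
\z._ : b -> Bool
\u._ : c -> Bool
  unify b -> Bool ~ (c -> Bool) -> d
  unify b ~ c -> Bool
  unify Bool ~ d
_ _ : Bool
\y._ : a -> Bool
let x : forall. a -> Bool
x : e -> Bool

Answer: a -> Bool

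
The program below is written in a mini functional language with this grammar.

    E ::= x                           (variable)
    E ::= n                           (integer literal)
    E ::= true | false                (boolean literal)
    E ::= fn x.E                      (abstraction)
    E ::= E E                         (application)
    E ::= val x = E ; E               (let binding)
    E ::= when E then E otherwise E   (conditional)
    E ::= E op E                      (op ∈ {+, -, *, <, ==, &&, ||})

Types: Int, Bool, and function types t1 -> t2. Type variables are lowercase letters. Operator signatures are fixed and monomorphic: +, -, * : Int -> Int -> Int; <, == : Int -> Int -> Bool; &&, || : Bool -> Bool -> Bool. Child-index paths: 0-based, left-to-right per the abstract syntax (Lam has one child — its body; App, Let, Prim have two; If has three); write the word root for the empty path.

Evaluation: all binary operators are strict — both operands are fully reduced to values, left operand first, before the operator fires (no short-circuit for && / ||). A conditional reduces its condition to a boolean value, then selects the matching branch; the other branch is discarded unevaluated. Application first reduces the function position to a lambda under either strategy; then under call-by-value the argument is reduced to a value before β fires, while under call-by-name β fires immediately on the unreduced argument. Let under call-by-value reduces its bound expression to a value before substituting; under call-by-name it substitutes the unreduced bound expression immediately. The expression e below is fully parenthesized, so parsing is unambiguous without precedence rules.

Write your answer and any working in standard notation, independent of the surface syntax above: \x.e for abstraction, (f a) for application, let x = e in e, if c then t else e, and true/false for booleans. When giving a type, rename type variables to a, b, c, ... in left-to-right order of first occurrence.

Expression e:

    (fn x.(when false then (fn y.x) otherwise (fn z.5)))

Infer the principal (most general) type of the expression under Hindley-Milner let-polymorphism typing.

Working:
  unify Bool ~ Bool
x : a
\y._ : b -> a
\z._ : c -> Int
  unify b -> a ~ c -> Int
  unify b ~ c
  unify a ~ Int
\x._ : Int -> c -> Int

Answer: Int -> a -> Int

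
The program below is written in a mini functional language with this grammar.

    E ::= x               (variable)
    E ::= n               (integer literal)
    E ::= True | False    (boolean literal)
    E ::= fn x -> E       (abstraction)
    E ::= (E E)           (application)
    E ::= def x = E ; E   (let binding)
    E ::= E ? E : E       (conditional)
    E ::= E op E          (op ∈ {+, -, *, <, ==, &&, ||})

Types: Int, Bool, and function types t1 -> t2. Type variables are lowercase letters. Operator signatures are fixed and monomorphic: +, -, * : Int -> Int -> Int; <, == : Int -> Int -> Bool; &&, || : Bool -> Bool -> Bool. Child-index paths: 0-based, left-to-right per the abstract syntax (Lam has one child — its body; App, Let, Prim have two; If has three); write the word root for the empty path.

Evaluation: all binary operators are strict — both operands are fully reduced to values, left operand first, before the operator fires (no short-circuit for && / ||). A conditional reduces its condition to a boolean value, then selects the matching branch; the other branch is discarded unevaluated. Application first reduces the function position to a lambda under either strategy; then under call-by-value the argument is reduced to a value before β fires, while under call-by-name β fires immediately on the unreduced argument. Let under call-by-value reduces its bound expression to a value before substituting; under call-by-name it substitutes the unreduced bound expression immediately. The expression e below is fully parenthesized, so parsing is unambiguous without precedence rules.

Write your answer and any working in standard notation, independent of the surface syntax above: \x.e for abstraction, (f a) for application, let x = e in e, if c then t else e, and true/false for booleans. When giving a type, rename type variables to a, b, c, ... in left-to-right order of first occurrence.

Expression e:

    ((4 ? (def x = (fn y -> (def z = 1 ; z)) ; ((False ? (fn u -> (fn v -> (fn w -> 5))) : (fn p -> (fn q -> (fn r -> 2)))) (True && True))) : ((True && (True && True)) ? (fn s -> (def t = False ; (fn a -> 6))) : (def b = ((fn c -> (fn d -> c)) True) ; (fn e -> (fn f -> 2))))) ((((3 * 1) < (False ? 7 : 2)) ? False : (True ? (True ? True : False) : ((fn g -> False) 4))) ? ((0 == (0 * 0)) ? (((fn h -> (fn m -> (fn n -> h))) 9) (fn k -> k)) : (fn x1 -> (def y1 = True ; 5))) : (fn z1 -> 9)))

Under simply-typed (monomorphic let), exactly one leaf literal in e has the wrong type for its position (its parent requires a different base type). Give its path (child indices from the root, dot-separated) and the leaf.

Answer: 0.0 : 4

Working:
  unify Int ~ Bool
  FAIL: mismatch Int ~ Bool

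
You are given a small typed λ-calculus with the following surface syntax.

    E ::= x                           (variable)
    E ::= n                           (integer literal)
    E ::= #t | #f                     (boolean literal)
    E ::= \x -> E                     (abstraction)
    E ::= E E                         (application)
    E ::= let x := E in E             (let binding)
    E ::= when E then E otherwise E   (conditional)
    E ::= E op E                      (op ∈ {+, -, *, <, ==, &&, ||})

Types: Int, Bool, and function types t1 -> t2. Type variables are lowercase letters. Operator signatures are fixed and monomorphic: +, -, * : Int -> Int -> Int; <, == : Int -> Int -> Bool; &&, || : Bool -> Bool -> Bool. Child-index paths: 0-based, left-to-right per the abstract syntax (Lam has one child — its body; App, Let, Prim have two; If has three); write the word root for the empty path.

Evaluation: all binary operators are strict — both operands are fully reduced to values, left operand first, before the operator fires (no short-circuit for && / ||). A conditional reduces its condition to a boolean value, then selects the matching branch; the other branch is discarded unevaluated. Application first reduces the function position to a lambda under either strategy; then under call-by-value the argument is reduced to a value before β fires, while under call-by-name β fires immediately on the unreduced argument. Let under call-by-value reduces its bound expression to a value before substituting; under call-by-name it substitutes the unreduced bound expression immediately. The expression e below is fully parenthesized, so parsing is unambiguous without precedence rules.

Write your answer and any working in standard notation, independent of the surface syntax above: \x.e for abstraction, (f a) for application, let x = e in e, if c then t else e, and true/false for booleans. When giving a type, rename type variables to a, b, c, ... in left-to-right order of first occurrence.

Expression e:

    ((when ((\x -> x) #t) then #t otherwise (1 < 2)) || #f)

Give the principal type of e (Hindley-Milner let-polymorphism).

Answer: Bool

Trace:
x : a
\x._ : a -> a
  unify a -> a ~ Bool -> b
  unify a ~ Bool
  unify Bool ~ b
_ _ : Bool
  unify Bool ~ Bool
  unify Int ~ Int
  unify Int ~ Int
  unify Bool ~ Bool
  unify Bool ~ Bool
  unify Bool ~ Bool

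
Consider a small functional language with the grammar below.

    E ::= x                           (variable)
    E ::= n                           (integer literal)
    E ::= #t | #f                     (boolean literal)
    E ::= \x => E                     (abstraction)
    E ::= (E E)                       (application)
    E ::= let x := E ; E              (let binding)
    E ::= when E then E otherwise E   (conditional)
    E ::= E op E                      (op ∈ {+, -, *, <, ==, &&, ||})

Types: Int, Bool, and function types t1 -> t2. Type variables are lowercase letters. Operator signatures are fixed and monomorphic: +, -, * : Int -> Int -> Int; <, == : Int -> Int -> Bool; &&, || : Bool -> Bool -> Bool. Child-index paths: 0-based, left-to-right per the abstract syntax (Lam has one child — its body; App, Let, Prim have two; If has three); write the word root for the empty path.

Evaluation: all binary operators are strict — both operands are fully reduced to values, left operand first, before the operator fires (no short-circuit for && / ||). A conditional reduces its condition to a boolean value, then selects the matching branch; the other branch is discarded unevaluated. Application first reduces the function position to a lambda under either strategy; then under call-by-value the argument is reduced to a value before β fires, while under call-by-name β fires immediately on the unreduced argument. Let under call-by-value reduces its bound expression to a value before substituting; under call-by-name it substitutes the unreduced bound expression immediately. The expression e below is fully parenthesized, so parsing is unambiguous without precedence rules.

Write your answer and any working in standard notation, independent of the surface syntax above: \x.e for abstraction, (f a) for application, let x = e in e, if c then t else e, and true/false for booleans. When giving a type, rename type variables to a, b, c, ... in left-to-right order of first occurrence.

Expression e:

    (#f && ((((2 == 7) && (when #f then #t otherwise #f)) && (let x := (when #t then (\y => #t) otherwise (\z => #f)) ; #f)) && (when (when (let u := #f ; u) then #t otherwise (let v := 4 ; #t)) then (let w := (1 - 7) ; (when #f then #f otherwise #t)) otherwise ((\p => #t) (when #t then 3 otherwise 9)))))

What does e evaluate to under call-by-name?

Derivation:
step 0: (false && ((((2 == 7) && (if false then true else false)) && (let x = (if true then (\y.true) else (\z.false)) in false)) && (if (if (let u = false in u) then true else (let v = 4 in true)) then (let w = (1 - 7) in (if false then false else true)) else ((\p.true) (if true then 3 else 9)))))
step 1: [delta@1.0.0.0] (false && (((false && (if false then true else false)) && (let x = (if true then (\y.true) else (\z.false)) in false)) && (if (if (let u = false in u) then true else (let v = 4 in true)) then (let w = (1 - 7) in (if false then false else true)) else ((\p.true) (if true then 3 else 9)))))
step 2: [if@1.0.0.1] (false && (((false && false) && (let x = (if true then (\y.true) else (\z.false)) in false)) && (if (if (let u = false in u) then true else (let v = 4 in true)) then (let w = (1 - 7) in (if false then false else true)) else ((\p.true) (if true then 3 else 9)))))
step 3: [delta@1.0.0] (false && ((false && (let x = (if true then (\y.true) else (\z.false)) in false)) && (if (if (let u = false in u) then true else (let v = 4 in true)) then (let w = (1 - 7) in (if false then false else true)) else ((\p.true) (if true then 3 else 9)))))
step 4: [let@1.0.1] (false && ((false && false) && (if (if (let u = false in u) then true else (let v = 4 in true)) then (let w = (1 - 7) in (if false then false else true)) else ((\p.true) (if true then 3 else 9)))))
step 5: [delta@1.0] (false && (false && (if (if (let u = false in u) then true else (let v = 4 in true)) then (let w = (1 - 7) in (if false then false else true)) else ((\p.true) (if true then 3 else 9)))))
step 6: [let@1.1.0.0] (false && (false && (if (if false then true else (let v = 4 in true)) then (let w = (1 - 7) in (if false then false else true)) else ((\p.true) (if true then 3 else 9)))))
step 7: [if@1.1.0] (false && (false && (if (let v = 4 in true) then (let w = (1 - 7) in (if false then false else true)) else ((\p.true) (if true then 3 else 9)))))
step 8: [let@1.1.0] (false && (false && (if true then (let w = (1 - 7) in (if false then false else true)) else ((\p.true) (if true then 3 else 9)))))
step 9: [if@1.1] (false && (false && (let w = (1 - 7) in (if false then false else true))))
step 10: [let@1.1] (false && (false && (if false then false else true)))
step 11: [if@1.1] (false && (false && true))
step 12: [delta@1] (false && false)
step 13: [delta@root] false

Answer: false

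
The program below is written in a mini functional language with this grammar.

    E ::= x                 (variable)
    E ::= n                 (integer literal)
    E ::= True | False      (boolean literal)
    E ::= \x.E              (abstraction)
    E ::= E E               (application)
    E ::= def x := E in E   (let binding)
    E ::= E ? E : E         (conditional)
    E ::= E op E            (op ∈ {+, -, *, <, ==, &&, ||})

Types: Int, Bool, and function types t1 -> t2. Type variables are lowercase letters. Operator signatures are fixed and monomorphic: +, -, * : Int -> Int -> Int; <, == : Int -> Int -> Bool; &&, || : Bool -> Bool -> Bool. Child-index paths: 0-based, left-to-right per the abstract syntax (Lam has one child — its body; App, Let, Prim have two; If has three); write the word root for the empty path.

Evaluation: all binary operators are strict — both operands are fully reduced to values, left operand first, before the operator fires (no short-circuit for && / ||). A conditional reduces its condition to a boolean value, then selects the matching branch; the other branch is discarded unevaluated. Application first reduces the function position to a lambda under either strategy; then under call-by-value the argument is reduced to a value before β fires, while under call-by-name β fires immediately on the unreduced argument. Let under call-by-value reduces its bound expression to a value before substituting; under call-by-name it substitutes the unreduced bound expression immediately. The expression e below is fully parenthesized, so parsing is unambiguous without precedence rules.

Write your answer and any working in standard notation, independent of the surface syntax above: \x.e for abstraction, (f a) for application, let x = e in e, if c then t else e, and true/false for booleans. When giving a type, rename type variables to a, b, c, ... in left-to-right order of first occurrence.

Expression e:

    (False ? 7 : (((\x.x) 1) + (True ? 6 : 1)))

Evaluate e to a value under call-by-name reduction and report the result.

Answer: 7

Trace:
step 0: (if false then 7 else (((\x.x) 1) + (if true then 6 else 1)))
step 1: [if@root] (((\x.x) 1) + (if true then 6 else 1))
step 2: [beta@0] (1 + (if true then 6 else 1))
step 3: [if@1] (1 + 6)
step 4: [delta@root] 7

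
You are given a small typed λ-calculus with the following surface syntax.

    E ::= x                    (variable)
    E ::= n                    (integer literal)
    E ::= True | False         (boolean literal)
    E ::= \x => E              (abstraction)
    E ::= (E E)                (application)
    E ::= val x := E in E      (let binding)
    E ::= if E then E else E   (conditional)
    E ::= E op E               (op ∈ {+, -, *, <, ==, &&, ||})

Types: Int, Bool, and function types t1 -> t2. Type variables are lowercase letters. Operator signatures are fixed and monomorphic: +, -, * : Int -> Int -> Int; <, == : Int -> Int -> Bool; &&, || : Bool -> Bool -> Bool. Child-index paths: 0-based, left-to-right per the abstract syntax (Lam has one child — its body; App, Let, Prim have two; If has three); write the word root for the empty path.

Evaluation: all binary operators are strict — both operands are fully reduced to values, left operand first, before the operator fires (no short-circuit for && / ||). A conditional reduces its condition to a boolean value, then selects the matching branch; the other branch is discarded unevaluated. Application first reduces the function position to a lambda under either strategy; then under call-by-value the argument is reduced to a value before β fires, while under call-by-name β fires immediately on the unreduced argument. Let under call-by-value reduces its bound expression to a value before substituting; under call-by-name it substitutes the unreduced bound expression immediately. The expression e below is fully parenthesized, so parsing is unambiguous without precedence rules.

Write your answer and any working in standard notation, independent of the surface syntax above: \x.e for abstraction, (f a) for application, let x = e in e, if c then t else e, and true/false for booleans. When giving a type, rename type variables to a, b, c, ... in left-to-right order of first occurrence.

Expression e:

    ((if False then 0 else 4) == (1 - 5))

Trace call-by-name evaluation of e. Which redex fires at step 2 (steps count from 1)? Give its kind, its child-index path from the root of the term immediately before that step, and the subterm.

Trace:
step 0: ((if false then 0 else 4) == (1 - 5))
step 1: [if@0] (4 == (1 - 5))
step 2: [delta@1] (4 == -4)

Answer: delta at 1 : (1 - 5)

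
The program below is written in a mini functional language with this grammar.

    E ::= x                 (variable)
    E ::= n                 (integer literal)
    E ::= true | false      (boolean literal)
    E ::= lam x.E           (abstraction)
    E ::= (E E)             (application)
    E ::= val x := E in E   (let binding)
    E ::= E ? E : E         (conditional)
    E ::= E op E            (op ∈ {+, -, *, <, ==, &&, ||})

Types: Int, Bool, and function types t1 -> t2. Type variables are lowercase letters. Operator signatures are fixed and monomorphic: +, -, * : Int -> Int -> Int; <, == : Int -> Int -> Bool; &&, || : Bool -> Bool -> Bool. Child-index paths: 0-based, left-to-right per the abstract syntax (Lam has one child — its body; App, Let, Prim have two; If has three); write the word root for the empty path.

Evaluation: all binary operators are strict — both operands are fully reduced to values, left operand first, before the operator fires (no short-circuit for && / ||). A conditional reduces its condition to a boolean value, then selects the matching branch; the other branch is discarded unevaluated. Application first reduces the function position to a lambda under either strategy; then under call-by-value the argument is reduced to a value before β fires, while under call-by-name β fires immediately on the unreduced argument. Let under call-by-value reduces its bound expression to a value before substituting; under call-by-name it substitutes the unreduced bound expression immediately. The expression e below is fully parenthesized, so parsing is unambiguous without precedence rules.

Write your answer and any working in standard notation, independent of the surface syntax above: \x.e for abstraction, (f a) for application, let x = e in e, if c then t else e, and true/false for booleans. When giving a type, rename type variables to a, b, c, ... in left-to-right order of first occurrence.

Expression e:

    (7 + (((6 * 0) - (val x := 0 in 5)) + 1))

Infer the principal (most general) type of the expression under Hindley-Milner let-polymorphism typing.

Working:
  unify Int ~ Int
  unify Int ~ Int
  unify Int ~ Int
  unify Int ~ Int
let x : Int
  unify Int ~ Int
  unify Int ~ Int
  unify Int ~ Int
  unify Int ~ Int

Answer: Int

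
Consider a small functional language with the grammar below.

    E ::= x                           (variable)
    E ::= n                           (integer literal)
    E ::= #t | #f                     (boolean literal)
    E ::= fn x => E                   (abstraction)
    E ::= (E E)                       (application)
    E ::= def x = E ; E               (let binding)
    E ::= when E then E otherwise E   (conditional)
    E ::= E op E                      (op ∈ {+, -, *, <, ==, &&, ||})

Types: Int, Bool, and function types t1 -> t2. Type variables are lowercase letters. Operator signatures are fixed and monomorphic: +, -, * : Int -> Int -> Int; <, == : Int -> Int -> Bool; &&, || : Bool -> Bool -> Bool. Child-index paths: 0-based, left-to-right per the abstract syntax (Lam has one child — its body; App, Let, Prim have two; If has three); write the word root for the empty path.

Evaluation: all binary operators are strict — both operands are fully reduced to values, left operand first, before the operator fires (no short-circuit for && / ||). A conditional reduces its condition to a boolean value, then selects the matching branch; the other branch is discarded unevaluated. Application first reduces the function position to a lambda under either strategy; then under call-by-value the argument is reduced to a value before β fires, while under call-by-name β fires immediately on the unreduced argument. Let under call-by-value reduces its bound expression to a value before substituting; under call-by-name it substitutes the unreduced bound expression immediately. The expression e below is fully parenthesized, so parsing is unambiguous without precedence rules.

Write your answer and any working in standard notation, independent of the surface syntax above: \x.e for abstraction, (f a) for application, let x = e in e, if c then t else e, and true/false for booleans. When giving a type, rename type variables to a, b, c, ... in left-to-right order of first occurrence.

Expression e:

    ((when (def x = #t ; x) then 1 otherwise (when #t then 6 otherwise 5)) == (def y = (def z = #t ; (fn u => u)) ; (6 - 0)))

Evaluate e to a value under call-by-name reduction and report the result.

Answer: false

Working:
step 0: ((if (let x = true in x) then 1 else (if true then 6 else 5)) == (let y = (let z = true in (\u.u)) in (6 - 0)))
step 1: [let@0.0] ((if true then 1 else (if true then 6 else 5)) == (let y = (let z = true in (\u.u)) in (6 - 0)))
step 2: [if@0] (1 == (let y = (let z = true in (\u.u)) in (6 - 0)))
step 3: [let@1] (1 == (6 - 0))
step 4: [delta@1] (1 == 6)
step 5: [delta@root] false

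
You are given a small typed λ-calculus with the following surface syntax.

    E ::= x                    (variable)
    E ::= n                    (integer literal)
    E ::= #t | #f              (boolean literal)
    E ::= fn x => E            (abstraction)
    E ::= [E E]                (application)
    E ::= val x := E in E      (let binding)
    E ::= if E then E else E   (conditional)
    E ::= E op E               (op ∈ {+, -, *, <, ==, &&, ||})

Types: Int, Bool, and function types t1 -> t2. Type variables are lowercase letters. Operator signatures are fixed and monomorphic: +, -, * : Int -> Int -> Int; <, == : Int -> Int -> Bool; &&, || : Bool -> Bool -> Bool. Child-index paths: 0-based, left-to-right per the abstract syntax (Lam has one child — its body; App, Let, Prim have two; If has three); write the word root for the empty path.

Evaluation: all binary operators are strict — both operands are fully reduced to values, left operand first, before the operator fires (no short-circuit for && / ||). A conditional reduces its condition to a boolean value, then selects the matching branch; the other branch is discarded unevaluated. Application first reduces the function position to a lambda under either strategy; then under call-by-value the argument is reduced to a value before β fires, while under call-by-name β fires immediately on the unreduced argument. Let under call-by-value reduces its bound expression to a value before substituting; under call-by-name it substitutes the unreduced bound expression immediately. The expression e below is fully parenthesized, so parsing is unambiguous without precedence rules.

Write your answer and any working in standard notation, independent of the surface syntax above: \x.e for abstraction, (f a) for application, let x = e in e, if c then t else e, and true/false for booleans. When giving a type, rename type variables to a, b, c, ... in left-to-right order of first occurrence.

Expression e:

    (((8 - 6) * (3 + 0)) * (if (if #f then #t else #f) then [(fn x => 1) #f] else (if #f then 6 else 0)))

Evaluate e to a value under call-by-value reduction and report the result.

Answer: 0

Trace:
step 0: (((8 - 6) * (3 + 0)) * (if (if false then true else false) then ((\x.1) false) else (if false then 6 else 0)))
step 1: [delta@0.0] ((2 * (3 + 0)) * (if (if false then true else false) then ((\x.1) false) else (if false then 6 else 0)))
step 2: [delta@0.1] ((2 * 3) * (if (if false then true else false) then ((\x.1) false) else (if false then 6 else 0)))
step 3: [delta@0] (6 * (if (if false then true else false) then ((\x.1) false) else (if false then 6 else 0)))
step 4: [if@1.0] (6 * (if false then ((\x.1) false) else (if false then 6 else 0)))
step 5: [if@1] (6 * (if false then 6 else 0))
step 6: [if@1] (6 * 0)
step 7: [delta@root] 0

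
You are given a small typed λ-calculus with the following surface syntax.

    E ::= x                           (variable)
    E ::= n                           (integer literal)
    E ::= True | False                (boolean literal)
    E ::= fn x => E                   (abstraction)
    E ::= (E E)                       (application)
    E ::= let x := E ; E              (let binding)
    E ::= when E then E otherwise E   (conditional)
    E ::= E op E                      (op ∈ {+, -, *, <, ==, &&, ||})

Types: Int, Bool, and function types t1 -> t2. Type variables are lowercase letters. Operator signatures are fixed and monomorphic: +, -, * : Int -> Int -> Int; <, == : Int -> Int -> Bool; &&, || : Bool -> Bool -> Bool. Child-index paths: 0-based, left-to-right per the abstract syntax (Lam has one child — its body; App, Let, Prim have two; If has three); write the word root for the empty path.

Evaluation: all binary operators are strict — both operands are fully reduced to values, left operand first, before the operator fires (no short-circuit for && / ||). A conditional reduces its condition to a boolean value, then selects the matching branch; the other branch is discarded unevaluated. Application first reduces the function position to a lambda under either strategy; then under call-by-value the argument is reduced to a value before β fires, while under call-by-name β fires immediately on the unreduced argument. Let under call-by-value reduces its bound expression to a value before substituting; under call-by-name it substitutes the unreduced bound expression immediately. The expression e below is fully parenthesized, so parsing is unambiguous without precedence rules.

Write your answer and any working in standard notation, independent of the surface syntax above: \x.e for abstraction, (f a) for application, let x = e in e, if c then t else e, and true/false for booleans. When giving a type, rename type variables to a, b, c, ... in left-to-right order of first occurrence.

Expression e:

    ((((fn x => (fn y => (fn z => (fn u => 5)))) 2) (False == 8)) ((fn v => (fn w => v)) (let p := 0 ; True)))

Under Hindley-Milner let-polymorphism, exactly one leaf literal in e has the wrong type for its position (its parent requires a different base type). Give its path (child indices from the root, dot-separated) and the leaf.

Trace:
\u._ : d -> Int
\z._ : c -> d -> Int
\y._ : b -> c -> d -> Int
\x._ : a -> b -> c -> d -> Int
  unify a -> b -> c -> d -> Int ~ Int -> e
  unify a ~ Int
  unify b -> c -> d -> Int ~ e
_ _ : b -> c -> d -> Int
  unify Bool ~ Int
  FAIL: mismatch Bool ~ Int

Answer: 0.1.0 : false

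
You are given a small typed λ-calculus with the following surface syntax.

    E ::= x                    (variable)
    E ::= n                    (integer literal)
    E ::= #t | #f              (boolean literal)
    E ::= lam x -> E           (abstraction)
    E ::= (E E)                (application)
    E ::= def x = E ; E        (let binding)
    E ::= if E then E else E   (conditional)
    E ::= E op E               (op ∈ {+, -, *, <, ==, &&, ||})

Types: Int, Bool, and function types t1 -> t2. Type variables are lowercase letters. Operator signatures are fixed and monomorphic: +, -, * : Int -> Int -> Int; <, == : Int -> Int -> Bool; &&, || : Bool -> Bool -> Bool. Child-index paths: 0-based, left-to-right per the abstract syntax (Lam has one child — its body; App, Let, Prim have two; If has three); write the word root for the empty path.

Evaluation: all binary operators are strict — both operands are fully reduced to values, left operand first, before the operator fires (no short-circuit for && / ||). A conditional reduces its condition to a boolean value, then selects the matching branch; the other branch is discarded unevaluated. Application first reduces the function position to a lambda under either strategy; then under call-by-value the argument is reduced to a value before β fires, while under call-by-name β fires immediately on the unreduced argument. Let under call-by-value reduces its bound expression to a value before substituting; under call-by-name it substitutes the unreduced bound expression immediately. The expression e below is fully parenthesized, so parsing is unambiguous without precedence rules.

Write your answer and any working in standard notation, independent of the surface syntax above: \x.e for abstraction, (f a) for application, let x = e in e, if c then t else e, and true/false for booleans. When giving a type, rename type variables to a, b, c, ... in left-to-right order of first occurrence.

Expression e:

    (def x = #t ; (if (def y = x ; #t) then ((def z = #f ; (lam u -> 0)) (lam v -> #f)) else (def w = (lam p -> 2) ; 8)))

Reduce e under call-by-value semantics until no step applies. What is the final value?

Answer: 0

Working:
step 0: (let x = true in (if (let y = x in true) then ((let z = false in (\u.0)) (\v.false)) else (let w = (\p.2) in 8)))
step 1: [let@root] (if (let y = true in true) then ((let z = false in (\u.0)) (\v.false)) else (let w = (\p.2) in 8))
step 2: [let@0] (if true then ((let z = false in (\u.0)) (\v.false)) else (let w = (\p.2) in 8))
step 3: [if@root] ((let z = false in (\u.0)) (\v.false))
step 4: [let@0] ((\u.0) (\v.false))
step 5: [beta@root] 0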